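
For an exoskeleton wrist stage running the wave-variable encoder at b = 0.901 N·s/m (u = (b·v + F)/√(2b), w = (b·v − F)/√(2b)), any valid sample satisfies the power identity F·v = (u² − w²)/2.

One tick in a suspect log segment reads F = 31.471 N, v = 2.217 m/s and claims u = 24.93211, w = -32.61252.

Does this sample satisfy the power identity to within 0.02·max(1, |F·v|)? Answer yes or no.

F·v = 31.471×2.217 = 69.77121 W.
(u² − w²)/2 = (621.61011 − 1063.57646)/2 = -220.98318 W.
|Δ| = 290.75438;  2% of max(1, |F·v|) = 1.39542.

no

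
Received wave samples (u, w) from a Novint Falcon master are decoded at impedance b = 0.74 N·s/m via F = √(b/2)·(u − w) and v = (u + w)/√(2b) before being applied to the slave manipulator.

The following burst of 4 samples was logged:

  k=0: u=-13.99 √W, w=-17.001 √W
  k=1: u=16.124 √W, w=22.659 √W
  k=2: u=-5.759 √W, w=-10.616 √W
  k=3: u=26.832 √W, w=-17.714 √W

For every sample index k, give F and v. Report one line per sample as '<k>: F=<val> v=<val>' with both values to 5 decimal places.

k=0: u−w=3.01100, u+w=-30.99100; √(b/2)=0.60828, √(2b)=1.21655; F=0.60828×3.011=1.83152, v=-30.99100/1.21655=-25.47445
k=1: u−w=-6.53500, u+w=38.78300; √(b/2)=0.60828, √(2b)=1.21655; F=0.60828×(-6.535)=-3.97509, v=38.78300/1.21655=31.87943
k=2: u−w=4.85700, u+w=-16.37500; √(b/2)=0.60828, √(2b)=1.21655; F=0.60828×4.857=2.95440, v=-16.37500/1.21655=-13.46017
k=3: u−w=44.54600, u+w=9.11800; √(b/2)=0.60828, √(2b)=1.21655; F=0.60828×44.546=27.09627, v=9.11800/1.21655=7.49495

0: F=1.83152 v=-25.47445
1: F=-3.97509 v=31.87943
2: F=2.95440 v=-13.46017
3: F=27.09627 v=7.49495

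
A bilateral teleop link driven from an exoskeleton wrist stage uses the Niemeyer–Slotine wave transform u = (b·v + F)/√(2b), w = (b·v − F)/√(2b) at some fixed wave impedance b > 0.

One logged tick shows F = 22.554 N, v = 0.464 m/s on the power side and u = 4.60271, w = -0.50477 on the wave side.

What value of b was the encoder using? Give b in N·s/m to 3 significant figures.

u + w = 4.0979;  u + w = √(2b)·v, so √(2b) = 4.0979/0.464 = 8.8318.
b = (√(2b))²/2 = 78.0001/2 = 39.0001.
(Check via u − w = 2F/√(2b): u − w = 5.1075, 2F/√(2b) = 5.1075.)

b = 39 N·s/m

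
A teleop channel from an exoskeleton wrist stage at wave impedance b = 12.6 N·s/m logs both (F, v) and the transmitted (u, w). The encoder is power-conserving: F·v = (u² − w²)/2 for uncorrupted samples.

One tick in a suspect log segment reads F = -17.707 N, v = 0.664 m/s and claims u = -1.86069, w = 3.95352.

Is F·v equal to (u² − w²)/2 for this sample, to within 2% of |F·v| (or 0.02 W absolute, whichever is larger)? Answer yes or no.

F·v = (-17.707)×0.664 = -11.75745 W.
(u² − w²)/2 = (3.46217 − 15.63032)/2 = -6.08408 W.
|Δ| = 5.67337;  2% of max(1, |F·v|) = 0.23515.

no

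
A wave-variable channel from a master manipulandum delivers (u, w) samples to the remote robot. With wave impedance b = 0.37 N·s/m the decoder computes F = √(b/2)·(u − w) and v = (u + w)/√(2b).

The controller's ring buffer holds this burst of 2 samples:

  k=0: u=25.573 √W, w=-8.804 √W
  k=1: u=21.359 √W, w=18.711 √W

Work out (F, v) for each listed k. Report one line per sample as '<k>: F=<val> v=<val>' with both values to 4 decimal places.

k=0: u−w=34.3770, u+w=16.7690; √(b/2)=0.4301, √(2b)=0.8602; F=0.4301×34.377=14.7861, v=16.7690/0.8602=19.4936
k=1: u−w=2.6480, u+w=40.0700; √(b/2)=0.4301, √(2b)=0.8602; F=0.4301×2.648=1.1389, v=40.0700/0.8602=46.5804

0: F=14.7861 v=19.4936
1: F=1.1389 v=46.5804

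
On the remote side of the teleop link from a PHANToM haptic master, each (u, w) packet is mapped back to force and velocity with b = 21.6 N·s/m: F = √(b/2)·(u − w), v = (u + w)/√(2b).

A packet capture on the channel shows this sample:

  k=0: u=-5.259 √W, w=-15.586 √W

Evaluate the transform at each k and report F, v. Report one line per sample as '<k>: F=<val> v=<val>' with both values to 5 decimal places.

k=0: u−w=10.32700, u+w=-20.84500; √(b/2)=3.28634, √(2b)=6.57267; F=3.28634×10.327=33.93799, v=-20.84500/6.57267=-3.17147

0: F=33.93799 v=-3.17147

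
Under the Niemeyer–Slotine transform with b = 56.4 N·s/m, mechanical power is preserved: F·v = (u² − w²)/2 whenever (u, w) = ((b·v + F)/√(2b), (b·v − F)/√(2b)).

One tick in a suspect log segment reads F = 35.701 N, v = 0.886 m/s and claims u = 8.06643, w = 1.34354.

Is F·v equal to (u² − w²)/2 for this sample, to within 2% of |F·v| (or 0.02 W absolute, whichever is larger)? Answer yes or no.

F·v = 35.701×0.886 = 31.63109 W.
(u² − w²)/2 = (65.06729 − 1.80510)/2 = 31.63110 W.
|Δ| = 0.00001;  2% of max(1, |F·v|) = 0.63262.

yes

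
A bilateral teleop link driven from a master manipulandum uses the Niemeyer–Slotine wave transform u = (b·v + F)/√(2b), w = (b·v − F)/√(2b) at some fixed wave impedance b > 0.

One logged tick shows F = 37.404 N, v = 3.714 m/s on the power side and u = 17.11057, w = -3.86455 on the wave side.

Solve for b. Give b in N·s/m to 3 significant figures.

u + w = 13.24602;  u + w = √(2b)·v, so √(2b) = 13.24602/3.714 = 3.56651.
b = (√(2b))²/2 = 12.72000/2 = 6.36000.
(Check via u − w = 2F/√(2b): u − w = 20.97512, 2F/√(2b) = 20.97512.)

b = 6.36 N·s/m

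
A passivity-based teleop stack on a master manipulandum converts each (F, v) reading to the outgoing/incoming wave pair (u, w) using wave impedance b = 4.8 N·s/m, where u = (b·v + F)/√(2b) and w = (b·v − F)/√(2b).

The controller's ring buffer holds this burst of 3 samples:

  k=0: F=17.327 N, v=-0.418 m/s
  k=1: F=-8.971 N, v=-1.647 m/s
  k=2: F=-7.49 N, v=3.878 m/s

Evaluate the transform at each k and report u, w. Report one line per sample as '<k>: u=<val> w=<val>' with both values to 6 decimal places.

0: u=4.944702 w=-6.239828
1: u=-5.446899 w=0.343856
2: u=3.590385 w=8.425159

k=0: b·v=4.8×(-0.418)=-2.006400; √(2b)=3.098387; u=(-2.006400+17.327)/3.098387=4.944702, w=(-2.006400−17.327)/3.098387=-6.239828
k=1: b·v=4.8×(-1.647)=-7.905600; √(2b)=3.098387; u=(-7.905600+(-8.971))/3.098387=-5.446899, w=(-7.905600−(-8.971))/3.098387=0.343856
k=2: b·v=4.8×3.878=18.614400; √(2b)=3.098387; u=(18.614400+(-7.49))/3.098387=3.590385, w=(18.614400−(-7.49))/3.098387=8.425159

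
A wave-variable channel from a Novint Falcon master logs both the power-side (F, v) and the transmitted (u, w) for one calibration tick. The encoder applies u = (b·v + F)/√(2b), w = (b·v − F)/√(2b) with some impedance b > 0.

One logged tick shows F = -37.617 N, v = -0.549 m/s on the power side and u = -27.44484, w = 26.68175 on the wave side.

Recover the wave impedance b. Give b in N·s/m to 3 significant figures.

u + w = -0.76309;  u + w = √(2b)·v, so √(2b) = -0.76309/(-0.549) = 1.38996.
b = (√(2b))²/2 = 1.93200/2 = 0.96600.
(Check via u − w = 2F/√(2b): u − w = -54.12659, 2F/√(2b) = -54.12660.)

b = 0.966 N·s/m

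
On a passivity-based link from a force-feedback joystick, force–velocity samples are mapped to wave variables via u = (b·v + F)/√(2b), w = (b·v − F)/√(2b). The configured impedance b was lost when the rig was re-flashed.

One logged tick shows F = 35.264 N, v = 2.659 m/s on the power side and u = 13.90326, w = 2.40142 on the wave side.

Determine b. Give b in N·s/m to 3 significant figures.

u + w = 16.30468;  u + w = √(2b)·v, so √(2b) = 16.30468/2.659 = 6.13188.
b = (√(2b))²/2 = 37.60000/2 = 18.80000.
(Check via u − w = 2F/√(2b): u − w = 11.50184, 2F/√(2b) = 11.50185.)

b = 18.8 N·s/m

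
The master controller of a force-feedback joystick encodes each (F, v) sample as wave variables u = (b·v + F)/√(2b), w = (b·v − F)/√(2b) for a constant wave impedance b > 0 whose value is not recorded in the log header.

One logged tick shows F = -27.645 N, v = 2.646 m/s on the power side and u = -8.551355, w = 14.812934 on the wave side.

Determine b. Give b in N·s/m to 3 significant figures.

u + w = 6.261579;  u + w = √(2b)·v, so √(2b) = 6.261579/2.646 = 2.366432.
b = (√(2b))²/2 = 5.600000/2 = 2.800000.
(Check via u − w = 2F/√(2b): u − w = -23.364289, 2F/√(2b) = -23.364289.)

b = 2.8 N·s/m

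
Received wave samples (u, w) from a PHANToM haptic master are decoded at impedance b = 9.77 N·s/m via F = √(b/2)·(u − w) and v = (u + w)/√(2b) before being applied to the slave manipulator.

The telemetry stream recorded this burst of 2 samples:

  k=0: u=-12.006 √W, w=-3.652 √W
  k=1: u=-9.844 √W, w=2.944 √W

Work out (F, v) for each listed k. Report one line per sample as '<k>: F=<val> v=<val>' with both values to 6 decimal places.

0: F=-18.464041 v=-3.542208
1: F=-28.264084 v=-1.560942

k=0: u−w=-8.354000, u+w=-15.658000; √(b/2)=2.210204, √(2b)=4.420407; F=2.210204×(-8.354)=-18.464041, v=-15.658000/4.420407=-3.542208
k=1: u−w=-12.788000, u+w=-6.900000; √(b/2)=2.210204, √(2b)=4.420407; F=2.210204×(-12.788)=-28.264084, v=-6.900000/4.420407=-1.560942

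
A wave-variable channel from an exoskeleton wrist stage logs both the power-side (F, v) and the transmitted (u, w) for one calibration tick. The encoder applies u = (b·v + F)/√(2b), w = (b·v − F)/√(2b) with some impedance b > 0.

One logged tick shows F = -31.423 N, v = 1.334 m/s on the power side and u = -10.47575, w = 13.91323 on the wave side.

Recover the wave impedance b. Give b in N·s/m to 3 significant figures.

u + w = 3.43748;  u + w = √(2b)·v, so √(2b) = 3.43748/1.334 = 2.57682.
b = (√(2b))²/2 = 6.64001/2 = 3.32000.
(Check via u − w = 2F/√(2b): u − w = -24.38898, 2F/√(2b) = -24.38896.)

b = 3.32 N·s/m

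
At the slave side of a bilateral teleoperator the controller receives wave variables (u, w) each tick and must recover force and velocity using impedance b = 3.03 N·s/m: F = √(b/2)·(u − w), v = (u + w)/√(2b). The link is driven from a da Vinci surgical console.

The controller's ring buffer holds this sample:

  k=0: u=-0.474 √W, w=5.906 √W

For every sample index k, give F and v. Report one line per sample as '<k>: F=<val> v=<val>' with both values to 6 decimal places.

0: F=-7.852844 v=2.206599

k=0: u−w=-6.380000, u+w=5.432000; √(b/2)=1.230853, √(2b)=2.461707; F=1.230853×(-6.38)=-7.852844, v=5.432000/2.461707=2.206599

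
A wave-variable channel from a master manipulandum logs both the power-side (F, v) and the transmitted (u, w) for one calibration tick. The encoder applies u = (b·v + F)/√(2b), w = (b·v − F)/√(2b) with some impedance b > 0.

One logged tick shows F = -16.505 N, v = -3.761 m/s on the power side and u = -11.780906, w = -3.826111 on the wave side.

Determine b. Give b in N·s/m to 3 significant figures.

b = 8.61 N·s/m

u + w = -15.607017;  u + w = √(2b)·v, so √(2b) = -15.607017/(-3.761) = 4.149699.
b = (√(2b))²/2 = 17.220000/2 = 8.610000.
(Check via u − w = 2F/√(2b): u − w = -7.954795, 2F/√(2b) = -7.954794.)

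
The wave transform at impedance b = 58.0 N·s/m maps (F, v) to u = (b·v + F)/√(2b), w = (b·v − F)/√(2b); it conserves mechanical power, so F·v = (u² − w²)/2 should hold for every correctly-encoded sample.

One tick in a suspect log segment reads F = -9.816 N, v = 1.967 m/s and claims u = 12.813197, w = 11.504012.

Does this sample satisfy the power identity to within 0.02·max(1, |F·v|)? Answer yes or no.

F·v = (-9.816)×1.967 = -19.308072 W.
(u² − w²)/2 = (164.178017 − 132.342292)/2 = 15.917863 W.
|Δ| = 35.225935;  2% of max(1, |F·v|) = 0.386161.

no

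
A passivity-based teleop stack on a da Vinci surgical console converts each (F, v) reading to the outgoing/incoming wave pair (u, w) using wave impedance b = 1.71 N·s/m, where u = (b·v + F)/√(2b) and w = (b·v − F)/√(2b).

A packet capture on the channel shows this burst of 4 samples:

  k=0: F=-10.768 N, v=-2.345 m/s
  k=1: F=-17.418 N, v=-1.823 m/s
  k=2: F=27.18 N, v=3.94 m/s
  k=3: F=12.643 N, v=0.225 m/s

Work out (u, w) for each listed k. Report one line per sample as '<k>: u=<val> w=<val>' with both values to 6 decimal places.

k=0: b·v=1.71×(-2.345)=-4.009950; √(2b)=1.849324; u=(-4.009950+(-10.768))/1.849324=-7.991000, w=(-4.009950−(-10.768))/1.849324=3.654335
k=1: b·v=1.71×(-1.823)=-3.117330; √(2b)=1.849324; u=(-3.117330+(-17.418))/1.849324=-11.104235, w=(-3.117330−(-17.418))/1.849324=7.732917
k=2: b·v=1.71×3.94=6.737400; √(2b)=1.849324; u=(6.737400+27.18)/1.849324=18.340429, w=(6.737400−27.18)/1.849324=-11.054092
k=3: b·v=1.71×0.225=0.384750; √(2b)=1.849324; u=(0.384750+12.643)/1.849324=7.044600, w=(0.384750−12.643)/1.849324=-6.628502

0: u=-7.991000 w=3.654335
1: u=-11.104235 w=7.732917
2: u=18.340429 w=-11.054092
3: u=7.044600 w=-6.628502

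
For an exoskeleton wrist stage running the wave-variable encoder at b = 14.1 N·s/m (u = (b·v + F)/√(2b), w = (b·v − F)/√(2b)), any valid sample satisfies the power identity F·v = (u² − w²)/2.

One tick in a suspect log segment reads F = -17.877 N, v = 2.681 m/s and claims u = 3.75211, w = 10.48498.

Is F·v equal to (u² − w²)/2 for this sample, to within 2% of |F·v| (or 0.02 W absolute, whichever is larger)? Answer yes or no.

yes

F·v = (-17.877)×2.681 = -47.9282 W.
(u² − w²)/2 = (14.0783 − 109.9348)/2 = -47.9282 W.
|Δ| = 0.0000;  2% of max(1, |F·v|) = 0.9586.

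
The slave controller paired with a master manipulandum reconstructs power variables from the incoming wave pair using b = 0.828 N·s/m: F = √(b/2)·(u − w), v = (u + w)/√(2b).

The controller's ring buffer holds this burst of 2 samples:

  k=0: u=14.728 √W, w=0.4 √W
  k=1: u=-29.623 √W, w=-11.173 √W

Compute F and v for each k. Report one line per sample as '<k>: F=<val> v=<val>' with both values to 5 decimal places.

0: F=9.21904 v=11.75578
1: F=-11.87125 v=-31.70206

k=0: u−w=14.32800, u+w=15.12800; √(b/2)=0.64343, √(2b)=1.28686; F=0.64343×14.328=9.21904, v=15.12800/1.28686=11.75578
k=1: u−w=-18.45000, u+w=-40.79600; √(b/2)=0.64343, √(2b)=1.28686; F=0.64343×(-18.45)=-11.87125, v=-40.79600/1.28686=-31.70206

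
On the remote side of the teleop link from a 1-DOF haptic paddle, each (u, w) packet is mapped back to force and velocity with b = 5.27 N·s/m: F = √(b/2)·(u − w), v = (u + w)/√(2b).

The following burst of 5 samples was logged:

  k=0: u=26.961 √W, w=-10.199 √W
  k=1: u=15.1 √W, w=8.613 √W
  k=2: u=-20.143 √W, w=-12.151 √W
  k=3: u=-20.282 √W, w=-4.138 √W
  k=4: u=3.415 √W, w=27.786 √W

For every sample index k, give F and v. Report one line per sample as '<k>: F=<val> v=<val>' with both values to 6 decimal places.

0: F=60.320650 v=5.163040
1: F=10.530142 v=7.304091
2: F=-12.973160 v=-9.947216
3: F=-26.206044 v=-7.521862
4: F=-39.560672 v=9.610549

k=0: u−w=37.160000, u+w=16.762000; √(b/2)=1.623268, √(2b)=3.246537; F=1.623268×37.16=60.320650, v=16.762000/3.246537=5.163040
k=1: u−w=6.487000, u+w=23.713000; √(b/2)=1.623268, √(2b)=3.246537; F=1.623268×6.487=10.530142, v=23.713000/3.246537=7.304091
k=2: u−w=-7.992000, u+w=-32.294000; √(b/2)=1.623268, √(2b)=3.246537; F=1.623268×(-7.992)=-12.973160, v=-32.294000/3.246537=-9.947216
k=3: u−w=-16.144000, u+w=-24.420000; √(b/2)=1.623268, √(2b)=3.246537; F=1.623268×(-16.144)=-26.206044, v=-24.420000/3.246537=-7.521862
k=4: u−w=-24.371000, u+w=31.201000; √(b/2)=1.623268, √(2b)=3.246537; F=1.623268×(-24.371)=-39.560672, v=31.201000/3.246537=9.610549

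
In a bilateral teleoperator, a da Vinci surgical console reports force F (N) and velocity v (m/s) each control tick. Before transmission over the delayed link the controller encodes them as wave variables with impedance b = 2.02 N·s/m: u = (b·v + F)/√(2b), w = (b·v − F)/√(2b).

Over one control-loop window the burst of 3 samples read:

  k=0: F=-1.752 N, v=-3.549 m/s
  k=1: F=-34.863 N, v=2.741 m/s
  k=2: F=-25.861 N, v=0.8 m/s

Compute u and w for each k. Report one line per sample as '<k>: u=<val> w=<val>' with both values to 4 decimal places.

0: u=-4.4384 w=-2.6950
1: u=-14.5903 w=20.0997
2: u=-12.0623 w=13.6703

k=0: b·v=2.02×(-3.549)=-7.1690; √(2b)=2.0100; u=(-7.1690+(-1.752))/2.0100=-4.4384, w=(-7.1690−(-1.752))/2.0100=-2.6950
k=1: b·v=2.02×2.741=5.5368; √(2b)=2.0100; u=(5.5368+(-34.863))/2.0100=-14.5903, w=(5.5368−(-34.863))/2.0100=20.0997
k=2: b·v=2.02×0.8=1.6160; √(2b)=2.0100; u=(1.6160+(-25.861))/2.0100=-12.0623, w=(1.6160−(-25.861))/2.0100=13.6703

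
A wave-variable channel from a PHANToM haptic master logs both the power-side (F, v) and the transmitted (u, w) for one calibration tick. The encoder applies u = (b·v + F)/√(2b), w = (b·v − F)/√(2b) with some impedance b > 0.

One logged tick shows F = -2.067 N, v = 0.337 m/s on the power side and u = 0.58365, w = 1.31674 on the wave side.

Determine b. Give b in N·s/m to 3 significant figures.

b = 15.9 N·s/m

u + w = 1.90039;  u + w = √(2b)·v, so √(2b) = 1.90039/0.337 = 5.63914.
b = (√(2b))²/2 = 31.79989/2 = 15.89995.
(Check via u − w = 2F/√(2b): u − w = -0.73309, 2F/√(2b) = -0.73309.)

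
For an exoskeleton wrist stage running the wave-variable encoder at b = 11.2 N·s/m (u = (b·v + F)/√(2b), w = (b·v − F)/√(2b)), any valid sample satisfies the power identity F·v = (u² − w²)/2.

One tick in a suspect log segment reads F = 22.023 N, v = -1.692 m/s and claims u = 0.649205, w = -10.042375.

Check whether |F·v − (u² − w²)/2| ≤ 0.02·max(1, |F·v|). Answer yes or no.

F·v = 22.023×(-1.692) = -37.262916 W.
(u² − w²)/2 = (0.421467 − 100.849296)/2 = -50.213914 W.
|Δ| = 12.950998;  2% of max(1, |F·v|) = 0.745258.

no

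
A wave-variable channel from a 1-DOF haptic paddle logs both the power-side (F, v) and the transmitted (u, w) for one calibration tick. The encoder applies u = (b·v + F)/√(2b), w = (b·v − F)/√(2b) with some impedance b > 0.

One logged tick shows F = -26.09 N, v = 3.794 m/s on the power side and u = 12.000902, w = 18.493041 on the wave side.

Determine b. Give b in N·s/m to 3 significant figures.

u + w = 30.493943;  u + w = √(2b)·v, so √(2b) = 30.493943/3.794 = 8.037412.
b = (√(2b))²/2 = 64.600000/2 = 32.300000.
(Check via u − w = 2F/√(2b): u − w = -6.492139, 2F/√(2b) = -6.492139.)

b = 32.3 N·s/m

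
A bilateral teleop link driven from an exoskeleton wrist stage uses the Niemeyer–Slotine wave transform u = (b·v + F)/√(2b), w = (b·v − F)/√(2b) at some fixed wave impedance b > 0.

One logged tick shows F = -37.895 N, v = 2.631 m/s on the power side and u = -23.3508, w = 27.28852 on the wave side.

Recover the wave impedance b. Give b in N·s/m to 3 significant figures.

b = 1.12 N·s/m

u + w = 3.93772;  u + w = √(2b)·v, so √(2b) = 3.93772/2.631 = 1.49666.
b = (√(2b))²/2 = 2.24000/2 = 1.12000.
(Check via u − w = 2F/√(2b): u − w = -50.63932, 2F/√(2b) = -50.63933.)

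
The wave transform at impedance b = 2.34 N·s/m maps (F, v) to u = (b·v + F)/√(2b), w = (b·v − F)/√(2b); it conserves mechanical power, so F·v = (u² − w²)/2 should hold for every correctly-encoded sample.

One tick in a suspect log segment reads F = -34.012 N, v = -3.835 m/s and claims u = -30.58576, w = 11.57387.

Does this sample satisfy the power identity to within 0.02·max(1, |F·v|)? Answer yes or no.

no

F·v = (-34.012)×(-3.835) = 130.43602 W.
(u² − w²)/2 = (935.48871 − 133.95447)/2 = 400.76712 W.
|Δ| = 270.33110;  2% of max(1, |F·v|) = 2.60872.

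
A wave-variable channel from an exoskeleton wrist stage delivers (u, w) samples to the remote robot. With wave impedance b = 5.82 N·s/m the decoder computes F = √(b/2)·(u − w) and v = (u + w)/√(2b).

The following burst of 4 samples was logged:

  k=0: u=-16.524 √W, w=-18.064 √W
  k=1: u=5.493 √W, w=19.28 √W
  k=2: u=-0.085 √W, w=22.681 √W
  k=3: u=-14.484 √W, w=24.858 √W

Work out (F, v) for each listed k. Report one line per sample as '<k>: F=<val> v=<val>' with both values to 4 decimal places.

k=0: u−w=1.5400, u+w=-34.5880; √(b/2)=1.7059, √(2b)=3.4117; F=1.7059×1.54=2.6270, v=-34.5880/3.4117=-10.1379
k=1: u−w=-13.7870, u+w=24.7730; √(b/2)=1.7059, √(2b)=3.4117; F=1.7059×(-13.787)=-23.5189, v=24.7730/3.4117=7.2611
k=2: u−w=-22.7660, u+w=22.5960; √(b/2)=1.7059, √(2b)=3.4117; F=1.7059×(-22.766)=-38.8359, v=22.5960/3.4117=6.6230
k=3: u−w=-39.3420, u+w=10.3740; √(b/2)=1.7059, √(2b)=3.4117; F=1.7059×(-39.342)=-67.1124, v=10.3740/3.4117=3.0407

0: F=2.6270 v=-10.1379
1: F=-23.5189 v=7.2611
2: F=-38.8359 v=6.6230
3: F=-67.1124 v=3.0407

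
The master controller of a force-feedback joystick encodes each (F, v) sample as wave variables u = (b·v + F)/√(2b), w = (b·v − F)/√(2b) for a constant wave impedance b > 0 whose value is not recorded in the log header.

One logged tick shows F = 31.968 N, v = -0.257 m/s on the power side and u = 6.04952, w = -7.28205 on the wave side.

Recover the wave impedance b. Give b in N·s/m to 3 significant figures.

b = 11.5 N·s/m

u + w = -1.23253;  u + w = √(2b)·v, so √(2b) = -1.23253/(-0.257) = 4.79584.
b = (√(2b))²/2 = 23.00005/2 = 11.50002.
(Check via u − w = 2F/√(2b): u − w = 13.33157, 2F/√(2b) = 13.33156.)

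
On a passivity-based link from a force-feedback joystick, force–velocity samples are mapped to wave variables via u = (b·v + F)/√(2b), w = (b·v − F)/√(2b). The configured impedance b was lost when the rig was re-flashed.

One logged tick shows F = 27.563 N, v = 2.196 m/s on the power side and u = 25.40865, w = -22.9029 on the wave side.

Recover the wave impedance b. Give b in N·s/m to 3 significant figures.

u + w = 2.50575;  u + w = √(2b)·v, so √(2b) = 2.50575/2.196 = 1.14105.
b = (√(2b))²/2 = 1.30200/2 = 0.65100.
(Check via u − w = 2F/√(2b): u − w = 48.31155, 2F/√(2b) = 48.31156.)

b = 0.651 N·s/m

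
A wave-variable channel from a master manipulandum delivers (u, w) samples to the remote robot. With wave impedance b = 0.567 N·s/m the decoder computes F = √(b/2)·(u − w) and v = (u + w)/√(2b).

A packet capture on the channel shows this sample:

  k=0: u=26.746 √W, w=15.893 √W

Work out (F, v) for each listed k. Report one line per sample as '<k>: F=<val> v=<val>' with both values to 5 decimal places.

0: F=5.77865 v=40.04059

k=0: u−w=10.85300, u+w=42.63900; √(b/2)=0.53245, √(2b)=1.06489; F=0.53245×10.853=5.77865, v=42.63900/1.06489=40.04059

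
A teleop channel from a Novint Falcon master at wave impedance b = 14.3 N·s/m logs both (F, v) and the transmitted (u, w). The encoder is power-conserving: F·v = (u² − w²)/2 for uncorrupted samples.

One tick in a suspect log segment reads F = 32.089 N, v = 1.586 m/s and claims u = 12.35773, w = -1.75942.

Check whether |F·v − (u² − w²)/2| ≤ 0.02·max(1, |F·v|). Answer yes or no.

no

F·v = 32.089×1.586 = 50.89315 W.
(u² − w²)/2 = (152.71349 − 3.09556)/2 = 74.80897 W.
|Δ| = 23.91581;  2% of max(1, |F·v|) = 1.01786.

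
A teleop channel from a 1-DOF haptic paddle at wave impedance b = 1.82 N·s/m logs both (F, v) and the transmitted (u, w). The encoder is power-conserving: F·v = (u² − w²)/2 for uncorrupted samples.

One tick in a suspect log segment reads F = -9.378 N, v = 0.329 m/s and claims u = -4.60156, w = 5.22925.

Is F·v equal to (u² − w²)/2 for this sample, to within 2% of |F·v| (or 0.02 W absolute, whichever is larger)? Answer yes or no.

yes

F·v = (-9.378)×0.329 = -3.08536 W.
(u² − w²)/2 = (21.17435 − 27.34506)/2 = -3.08535 W.
|Δ| = 0.00001;  2% of max(1, |F·v|) = 0.06171.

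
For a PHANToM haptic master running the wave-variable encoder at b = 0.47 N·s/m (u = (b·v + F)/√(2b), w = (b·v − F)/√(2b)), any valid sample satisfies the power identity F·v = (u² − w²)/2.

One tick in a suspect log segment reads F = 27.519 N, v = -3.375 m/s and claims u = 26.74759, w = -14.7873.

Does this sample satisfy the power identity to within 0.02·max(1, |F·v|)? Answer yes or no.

F·v = 27.519×(-3.375) = -92.8766 W.
(u² − w²)/2 = (715.4336 − 218.6642)/2 = 248.3847 W.
|Δ| = 341.2613;  2% of max(1, |F·v|) = 1.8575.

no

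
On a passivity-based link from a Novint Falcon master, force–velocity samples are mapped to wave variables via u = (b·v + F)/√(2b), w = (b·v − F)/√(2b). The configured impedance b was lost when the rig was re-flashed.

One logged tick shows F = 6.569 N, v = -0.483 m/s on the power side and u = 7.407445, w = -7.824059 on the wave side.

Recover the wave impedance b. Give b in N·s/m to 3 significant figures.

b = 0.372 N·s/m

u + w = -0.416614;  u + w = √(2b)·v, so √(2b) = -0.416614/(-0.483) = 0.862555.
b = (√(2b))²/2 = 0.744001/2 = 0.372000.
(Check via u − w = 2F/√(2b): u − w = 15.231504, 2F/√(2b) = 15.231495.)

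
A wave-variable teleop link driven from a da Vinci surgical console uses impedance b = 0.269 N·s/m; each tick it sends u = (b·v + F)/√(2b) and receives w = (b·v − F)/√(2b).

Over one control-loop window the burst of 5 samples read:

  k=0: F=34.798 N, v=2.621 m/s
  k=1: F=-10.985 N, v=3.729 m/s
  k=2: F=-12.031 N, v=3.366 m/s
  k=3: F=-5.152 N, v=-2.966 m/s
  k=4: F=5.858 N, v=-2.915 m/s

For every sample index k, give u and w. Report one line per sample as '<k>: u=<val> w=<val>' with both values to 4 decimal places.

0: u=48.4032 w=-46.4808
1: u=-13.6089 w=16.3440
2: u=-15.1681 w=17.6370
3: u=-8.1118 w=5.9362
4: u=6.9175 w=-9.0556

k=0: b·v=0.269×2.621=0.7050; √(2b)=0.7335; u=(0.7050+34.798)/0.7335=48.4032, w=(0.7050−34.798)/0.7335=-46.4808
k=1: b·v=0.269×3.729=1.0031; √(2b)=0.7335; u=(1.0031+(-10.985))/0.7335=-13.6089, w=(1.0031−(-10.985))/0.7335=16.3440
k=2: b·v=0.269×3.366=0.9055; √(2b)=0.7335; u=(0.9055+(-12.031))/0.7335=-15.1681, w=(0.9055−(-12.031))/0.7335=17.6370
k=3: b·v=0.269×(-2.966)=-0.7979; √(2b)=0.7335; u=(-0.7979+(-5.152))/0.7335=-8.1118, w=(-0.7979−(-5.152))/0.7335=5.9362
k=4: b·v=0.269×(-2.915)=-0.7841; √(2b)=0.7335; u=(-0.7841+5.858)/0.7335=6.9175, w=(-0.7841−5.858)/0.7335=-9.0556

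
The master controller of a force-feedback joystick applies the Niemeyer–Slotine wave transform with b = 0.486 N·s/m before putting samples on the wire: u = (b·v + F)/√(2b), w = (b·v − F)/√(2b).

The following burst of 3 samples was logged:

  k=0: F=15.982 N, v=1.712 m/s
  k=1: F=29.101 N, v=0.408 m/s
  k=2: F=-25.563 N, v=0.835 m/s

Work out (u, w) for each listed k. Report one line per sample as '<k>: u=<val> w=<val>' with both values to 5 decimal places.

0: u=17.05449 w=-15.36663
1: u=29.71830 w=-29.31605
2: u=-25.51696 w=26.34019

k=0: b·v=0.486×1.712=0.83203; √(2b)=0.98590; u=(0.83203+15.982)/0.98590=17.05449, w=(0.83203−15.982)/0.98590=-15.36663
k=1: b·v=0.486×0.408=0.19829; √(2b)=0.98590; u=(0.19829+29.101)/0.98590=29.71830, w=(0.19829−29.101)/0.98590=-29.31605
k=2: b·v=0.486×0.835=0.40581; √(2b)=0.98590; u=(0.40581+(-25.563))/0.98590=-25.51696, w=(0.40581−(-25.563))/0.98590=26.34019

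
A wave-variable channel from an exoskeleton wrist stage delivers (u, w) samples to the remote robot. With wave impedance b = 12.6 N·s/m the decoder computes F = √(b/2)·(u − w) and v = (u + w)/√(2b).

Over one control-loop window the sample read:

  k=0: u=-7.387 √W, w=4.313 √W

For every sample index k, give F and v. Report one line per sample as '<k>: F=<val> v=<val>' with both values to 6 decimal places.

k=0: u−w=-11.700000, u+w=-3.074000; √(b/2)=2.509980, √(2b)=5.019960; F=2.509980×(-11.7)=-29.366767, v=-3.074000/5.019960=-0.612355

0: F=-29.366767 v=-0.612355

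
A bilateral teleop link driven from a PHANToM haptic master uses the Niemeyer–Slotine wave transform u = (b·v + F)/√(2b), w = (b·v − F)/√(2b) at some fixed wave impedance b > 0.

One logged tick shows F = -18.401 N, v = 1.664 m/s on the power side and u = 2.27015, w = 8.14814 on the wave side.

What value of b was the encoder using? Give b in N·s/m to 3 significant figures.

b = 19.6 N·s/m

u + w = 10.4183;  u + w = √(2b)·v, so √(2b) = 10.4183/1.664 = 6.2610.
b = (√(2b))²/2 = 39.2000/2 = 19.6000.
(Check via u − w = 2F/√(2b): u − w = -5.8780, 2F/√(2b) = -5.8780.)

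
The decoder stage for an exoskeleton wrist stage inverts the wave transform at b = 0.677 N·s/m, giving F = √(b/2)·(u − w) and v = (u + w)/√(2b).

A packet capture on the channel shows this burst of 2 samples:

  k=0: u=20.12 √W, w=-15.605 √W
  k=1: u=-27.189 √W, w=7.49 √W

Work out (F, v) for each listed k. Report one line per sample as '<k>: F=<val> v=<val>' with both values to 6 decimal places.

k=0: u−w=35.725000, u+w=4.515000; √(b/2)=0.581808, √(2b)=1.163615; F=0.581808×35.725=20.785074, v=4.515000/1.163615=3.880149
k=1: u−w=-34.679000, u+w=-19.699000; √(b/2)=0.581808, √(2b)=1.163615; F=0.581808×(-34.679)=-20.176503, v=-19.699000/1.163615=-16.929138

0: F=20.785074 v=3.880149
1: F=-20.176503 v=-16.929138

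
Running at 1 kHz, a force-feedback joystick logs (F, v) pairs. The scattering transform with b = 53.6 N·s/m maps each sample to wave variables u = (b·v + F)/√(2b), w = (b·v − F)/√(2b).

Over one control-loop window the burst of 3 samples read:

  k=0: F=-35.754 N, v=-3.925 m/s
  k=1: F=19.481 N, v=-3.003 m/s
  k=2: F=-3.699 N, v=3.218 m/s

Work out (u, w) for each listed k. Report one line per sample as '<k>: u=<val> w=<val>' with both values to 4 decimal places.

0: u=-23.7725 w=-16.8660
1: u=-13.6646 w=-17.4277
2: u=16.3019 w=17.0164

k=0: b·v=53.6×(-3.925)=-210.3800; √(2b)=10.3537; u=(-210.3800+(-35.754))/10.3537=-23.7725, w=(-210.3800−(-35.754))/10.3537=-16.8660
k=1: b·v=53.6×(-3.003)=-160.9608; √(2b)=10.3537; u=(-160.9608+19.481)/10.3537=-13.6646, w=(-160.9608−19.481)/10.3537=-17.4277
k=2: b·v=53.6×3.218=172.4848; √(2b)=10.3537; u=(172.4848+(-3.699))/10.3537=16.3019, w=(172.4848−(-3.699))/10.3537=17.0164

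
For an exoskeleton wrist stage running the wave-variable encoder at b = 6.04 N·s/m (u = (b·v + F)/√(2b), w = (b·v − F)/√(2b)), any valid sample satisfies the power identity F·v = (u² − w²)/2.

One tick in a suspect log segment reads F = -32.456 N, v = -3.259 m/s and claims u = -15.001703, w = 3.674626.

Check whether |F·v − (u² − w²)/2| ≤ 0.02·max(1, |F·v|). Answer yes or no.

yes

F·v = (-32.456)×(-3.259) = 105.774104 W.
(u² − w²)/2 = (225.051093 − 13.502876)/2 = 105.774108 W.
|Δ| = 0.000004;  2% of max(1, |F·v|) = 2.115482.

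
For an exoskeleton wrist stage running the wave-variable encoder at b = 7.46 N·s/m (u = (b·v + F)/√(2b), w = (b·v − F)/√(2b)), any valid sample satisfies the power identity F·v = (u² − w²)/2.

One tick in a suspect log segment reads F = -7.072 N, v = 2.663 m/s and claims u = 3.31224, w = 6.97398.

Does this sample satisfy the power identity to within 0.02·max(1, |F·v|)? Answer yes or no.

yes

F·v = (-7.072)×2.663 = -18.8327 W.
(u² − w²)/2 = (10.9709 − 48.6364)/2 = -18.8327 W.
|Δ| = 0.0000;  2% of max(1, |F·v|) = 0.3767.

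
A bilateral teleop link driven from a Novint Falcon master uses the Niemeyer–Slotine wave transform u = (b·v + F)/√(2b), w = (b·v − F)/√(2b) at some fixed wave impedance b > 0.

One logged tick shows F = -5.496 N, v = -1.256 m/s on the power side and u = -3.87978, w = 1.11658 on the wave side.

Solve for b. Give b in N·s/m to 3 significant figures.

u + w = -2.76320;  u + w = √(2b)·v, so √(2b) = -2.76320/(-1.256) = 2.20000.
b = (√(2b))²/2 = 4.84000/2 = 2.42000.
(Check via u − w = 2F/√(2b): u − w = -4.99636, 2F/√(2b) = -4.99636.)

b = 2.42 N·s/m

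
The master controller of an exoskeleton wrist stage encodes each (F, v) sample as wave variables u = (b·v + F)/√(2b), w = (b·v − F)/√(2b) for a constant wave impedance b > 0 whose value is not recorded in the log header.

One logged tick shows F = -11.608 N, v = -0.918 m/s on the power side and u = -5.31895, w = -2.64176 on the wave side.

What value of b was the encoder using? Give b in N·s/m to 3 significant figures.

u + w = -7.96071;  u + w = √(2b)·v, so √(2b) = -7.96071/(-0.918) = 8.67180.
b = (√(2b))²/2 = 75.20007/2 = 37.60003.
(Check via u − w = 2F/√(2b): u − w = -2.67719, 2F/√(2b) = -2.67718.)

b = 37.6 N·s/m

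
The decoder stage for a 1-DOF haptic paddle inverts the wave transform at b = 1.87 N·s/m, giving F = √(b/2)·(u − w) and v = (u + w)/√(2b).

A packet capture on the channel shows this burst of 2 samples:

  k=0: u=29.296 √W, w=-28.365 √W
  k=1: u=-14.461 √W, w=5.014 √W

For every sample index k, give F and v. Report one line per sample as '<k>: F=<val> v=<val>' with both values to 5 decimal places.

k=0: u−w=57.66100, u+w=0.93100; √(b/2)=0.96695, √(2b)=1.93391; F=0.96695×57.661=55.75553, v=0.93100/1.93391=0.48141
k=1: u−w=-19.47500, u+w=-9.44700; √(b/2)=0.96695, √(2b)=1.93391; F=0.96695×(-19.475)=-18.83143, v=-9.44700/1.93391=-4.88493

0: F=55.75553 v=0.48141
1: F=-18.83143 v=-4.88493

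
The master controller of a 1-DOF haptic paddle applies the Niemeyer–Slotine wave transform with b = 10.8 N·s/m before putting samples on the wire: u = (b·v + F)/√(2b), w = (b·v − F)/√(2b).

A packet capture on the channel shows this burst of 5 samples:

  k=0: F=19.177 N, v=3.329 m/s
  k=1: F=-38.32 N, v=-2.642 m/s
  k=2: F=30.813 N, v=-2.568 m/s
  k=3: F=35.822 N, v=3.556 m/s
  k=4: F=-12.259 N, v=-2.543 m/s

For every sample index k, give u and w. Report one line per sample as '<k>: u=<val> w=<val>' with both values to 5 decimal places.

k=0: b·v=10.8×3.329=35.95320; √(2b)=4.64758; u=(35.95320+19.177)/4.64758=11.86213, w=(35.95320−19.177)/4.64758=3.60966
k=1: b·v=10.8×(-2.642)=-28.53360; √(2b)=4.64758; u=(-28.53360+(-38.32))/4.64758=-14.38460, w=(-28.53360−(-38.32))/4.64758=2.10570
k=2: b·v=10.8×(-2.568)=-27.73440; √(2b)=4.64758; u=(-27.73440+30.813)/4.64758=0.66241, w=(-27.73440−30.813)/4.64758=-12.59739
k=3: b·v=10.8×3.556=38.40480; √(2b)=4.64758; u=(38.40480+35.822)/4.64758=15.97106, w=(38.40480−35.822)/4.64758=0.55573
k=4: b·v=10.8×(-2.543)=-27.46440; √(2b)=4.64758; u=(-27.46440+(-12.259))/4.64758=-8.54711, w=(-27.46440−(-12.259))/4.64758=-3.27168

0: u=11.86213 w=3.60966
1: u=-14.38460 w=2.10570
2: u=0.66241 w=-12.59739
3: u=15.97106 w=0.55573
4: u=-8.54711 w=-3.27168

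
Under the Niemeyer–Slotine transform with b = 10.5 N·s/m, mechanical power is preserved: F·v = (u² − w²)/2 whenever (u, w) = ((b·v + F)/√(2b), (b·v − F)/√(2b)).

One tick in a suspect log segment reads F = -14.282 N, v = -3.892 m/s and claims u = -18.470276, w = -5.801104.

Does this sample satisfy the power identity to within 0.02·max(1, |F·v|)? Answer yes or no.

F·v = (-14.282)×(-3.892) = 55.585544 W.
(u² − w²)/2 = (341.151096 − 33.652808)/2 = 153.749144 W.
|Δ| = 98.163600;  2% of max(1, |F·v|) = 1.111711.

no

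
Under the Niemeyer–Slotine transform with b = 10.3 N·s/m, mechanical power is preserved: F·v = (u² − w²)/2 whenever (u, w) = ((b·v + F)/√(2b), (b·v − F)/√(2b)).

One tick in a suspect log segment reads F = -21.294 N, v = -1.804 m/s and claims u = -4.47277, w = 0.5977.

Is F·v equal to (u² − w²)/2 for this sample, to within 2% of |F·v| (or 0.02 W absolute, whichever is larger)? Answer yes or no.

no

F·v = (-21.294)×(-1.804) = 38.41438 W.
(u² − w²)/2 = (20.00567 − 0.35725)/2 = 9.82421 W.
|Δ| = 28.59016;  2% of max(1, |F·v|) = 0.76829.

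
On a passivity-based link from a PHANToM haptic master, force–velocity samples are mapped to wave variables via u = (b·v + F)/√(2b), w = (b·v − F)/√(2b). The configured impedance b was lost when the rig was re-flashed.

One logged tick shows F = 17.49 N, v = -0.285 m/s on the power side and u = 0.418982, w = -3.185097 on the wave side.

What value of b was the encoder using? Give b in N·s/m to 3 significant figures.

b = 47.1 N·s/m

u + w = -2.766115;  u + w = √(2b)·v, so √(2b) = -2.766115/(-0.285) = 9.705667.
b = (√(2b))²/2 = 94.199965/2 = 47.099983.
(Check via u − w = 2F/√(2b): u − w = 3.604079, 2F/√(2b) = 3.604080.)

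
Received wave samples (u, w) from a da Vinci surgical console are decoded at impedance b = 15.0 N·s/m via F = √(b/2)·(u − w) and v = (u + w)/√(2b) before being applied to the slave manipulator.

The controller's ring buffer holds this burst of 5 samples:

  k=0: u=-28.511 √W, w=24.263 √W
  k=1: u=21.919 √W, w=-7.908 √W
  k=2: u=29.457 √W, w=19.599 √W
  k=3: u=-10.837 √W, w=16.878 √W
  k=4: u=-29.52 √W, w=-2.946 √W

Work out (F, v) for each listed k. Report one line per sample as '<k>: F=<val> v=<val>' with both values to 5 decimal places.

k=0: u−w=-52.77400, u+w=-4.24800; √(b/2)=2.73861, √(2b)=5.47723; F=2.73861×(-52.774)=-144.52755, v=-4.24800/5.47723=-0.77558
k=1: u−w=29.82700, u+w=14.01100; √(b/2)=2.73861, √(2b)=5.47723; F=2.73861×29.827=81.68460, v=14.01100/5.47723=2.55805
k=2: u−w=9.85800, u+w=49.05600; √(b/2)=2.73861, √(2b)=5.47723; F=2.73861×9.858=26.99724, v=49.05600/5.47723=8.95636
k=3: u−w=-27.71500, u+w=6.04100; √(b/2)=2.73861, √(2b)=5.47723; F=2.73861×(-27.715)=-75.90065, v=6.04100/5.47723=1.10293
k=4: u−w=-26.57400, u+w=-32.46600; √(b/2)=2.73861, √(2b)=5.47723; F=2.73861×(-26.574)=-72.77590, v=-32.46600/5.47723=-5.92745

0: F=-144.52755 v=-0.77558
1: F=81.68460 v=2.55805
2: F=26.99724 v=8.95636
3: F=-75.90065 v=1.10293
4: F=-72.77590 v=-5.92745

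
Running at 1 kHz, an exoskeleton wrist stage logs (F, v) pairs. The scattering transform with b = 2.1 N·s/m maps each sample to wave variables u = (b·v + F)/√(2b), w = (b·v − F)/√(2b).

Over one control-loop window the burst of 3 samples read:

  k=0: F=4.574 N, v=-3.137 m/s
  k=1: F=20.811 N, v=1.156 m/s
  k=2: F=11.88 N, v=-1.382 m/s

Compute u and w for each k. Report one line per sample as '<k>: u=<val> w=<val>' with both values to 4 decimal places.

k=0: b·v=2.1×(-3.137)=-6.5877; √(2b)=2.0494; u=(-6.5877+4.574)/2.0494=-0.9826, w=(-6.5877−4.574)/2.0494=-5.4464
k=1: b·v=2.1×1.156=2.4276; √(2b)=2.0494; u=(2.4276+20.811)/2.0494=11.3393, w=(2.4276−20.811)/2.0494=-8.9702
k=2: b·v=2.1×(-1.382)=-2.9022; √(2b)=2.0494; u=(-2.9022+11.88)/2.0494=4.3807, w=(-2.9022−11.88)/2.0494=-7.2130

0: u=-0.9826 w=-5.4464
1: u=11.3393 w=-8.9702
2: u=4.3807 w=-7.2130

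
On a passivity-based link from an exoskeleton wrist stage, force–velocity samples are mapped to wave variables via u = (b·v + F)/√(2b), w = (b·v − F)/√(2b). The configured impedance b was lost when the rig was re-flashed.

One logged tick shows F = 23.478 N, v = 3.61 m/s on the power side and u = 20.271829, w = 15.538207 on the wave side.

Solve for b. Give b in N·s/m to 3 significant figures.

b = 49.2 N·s/m

u + w = 35.810036;  u + w = √(2b)·v, so √(2b) = 35.810036/3.61 = 9.919678.
b = (√(2b))²/2 = 98.400003/2 = 49.200001.
(Check via u − w = 2F/√(2b): u − w = 4.733622, 2F/√(2b) = 4.733622.)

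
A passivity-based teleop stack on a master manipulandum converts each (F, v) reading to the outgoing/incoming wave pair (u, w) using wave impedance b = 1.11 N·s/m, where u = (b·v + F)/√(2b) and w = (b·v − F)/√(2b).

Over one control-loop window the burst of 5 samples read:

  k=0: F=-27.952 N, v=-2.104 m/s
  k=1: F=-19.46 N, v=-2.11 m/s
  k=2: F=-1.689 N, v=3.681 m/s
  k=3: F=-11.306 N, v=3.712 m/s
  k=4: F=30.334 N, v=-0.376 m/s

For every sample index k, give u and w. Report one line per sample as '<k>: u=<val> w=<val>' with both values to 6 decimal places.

0: u=-20.327599 w=17.192709
1: u=-14.632611 w=11.488782
2: u=1.608701 w=3.875866
3: u=-4.822713 w=10.353468
4: u=20.078734 w=-20.638961

k=0: b·v=1.11×(-2.104)=-2.335440; √(2b)=1.489966; u=(-2.335440+(-27.952))/1.489966=-20.327599, w=(-2.335440−(-27.952))/1.489966=17.192709
k=1: b·v=1.11×(-2.11)=-2.342100; √(2b)=1.489966; u=(-2.342100+(-19.46))/1.489966=-14.632611, w=(-2.342100−(-19.46))/1.489966=11.488782
k=2: b·v=1.11×3.681=4.085910; √(2b)=1.489966; u=(4.085910+(-1.689))/1.489966=1.608701, w=(4.085910−(-1.689))/1.489966=3.875866
k=3: b·v=1.11×3.712=4.120320; √(2b)=1.489966; u=(4.120320+(-11.306))/1.489966=-4.822713, w=(4.120320−(-11.306))/1.489966=10.353468
k=4: b·v=1.11×(-0.376)=-0.417360; √(2b)=1.489966; u=(-0.417360+30.334)/1.489966=20.078734, w=(-0.417360−30.334)/1.489966=-20.638961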